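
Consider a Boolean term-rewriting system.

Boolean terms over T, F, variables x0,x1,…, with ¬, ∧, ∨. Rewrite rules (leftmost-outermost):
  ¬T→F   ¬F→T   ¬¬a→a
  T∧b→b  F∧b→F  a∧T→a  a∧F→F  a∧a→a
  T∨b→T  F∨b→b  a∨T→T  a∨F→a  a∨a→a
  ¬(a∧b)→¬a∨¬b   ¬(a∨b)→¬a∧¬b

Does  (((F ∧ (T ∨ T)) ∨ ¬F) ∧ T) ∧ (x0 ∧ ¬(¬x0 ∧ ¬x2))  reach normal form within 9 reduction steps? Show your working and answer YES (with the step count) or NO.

Answer: YES — reaches normal form x0 ∧ (x0 ∨ x2) in 8 ≤ 9 steps

Working:
  start: (((F ∧ (T ∨ T)) ∨ ¬F) ∧ T) ∧ (x0 ∧ ¬(¬x0 ∧ ¬x2))
  [1] ((F ∧ (T ∨ T)) ∨ ¬F) ∧ (x0 ∧ ¬(¬x0 ∧ ¬x2))
  [2] (F ∨ ¬F) ∧ (x0 ∧ ¬(¬x0 ∧ ¬x2))
  [3] ¬F ∧ (x0 ∧ ¬(¬x0 ∧ ¬x2))
  [4] T ∧ (x0 ∧ ¬(¬x0 ∧ ¬x2))
  [5] x0 ∧ ¬(¬x0 ∧ ¬x2)
  [6] x0 ∧ (¬¬x0 ∨ ¬¬x2)
  [7] x0 ∧ (x0 ∨ ¬¬x2)
  [8] x0 ∧ (x0 ∨ x2)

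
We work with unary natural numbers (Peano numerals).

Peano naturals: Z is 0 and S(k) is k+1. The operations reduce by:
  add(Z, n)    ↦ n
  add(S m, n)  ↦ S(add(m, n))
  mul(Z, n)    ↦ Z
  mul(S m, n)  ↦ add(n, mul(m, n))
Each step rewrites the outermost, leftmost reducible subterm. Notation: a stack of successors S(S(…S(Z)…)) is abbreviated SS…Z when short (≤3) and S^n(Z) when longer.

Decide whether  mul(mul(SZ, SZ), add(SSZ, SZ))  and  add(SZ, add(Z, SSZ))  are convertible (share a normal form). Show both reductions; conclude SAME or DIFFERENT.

Answer: SAME — A ⇓ SSSZ, B ⇓ SSSZ

Derivation:
Term A:
  start: mul(mul(SZ, SZ), add(SSZ, SZ))
  step 1: mul(add(SZ, mul(Z, SZ)), add(SSZ, SZ))
  step 2: mul(S(add(Z, mul(Z, SZ))), add(SSZ, SZ))
  step 3: add(add(SSZ, SZ), mul(add(Z, mul(Z, SZ)), add(SSZ, SZ)))
  step 4: add(S(add(SZ, SZ)), mul(add(Z, mul(Z, SZ)), add(SSZ, SZ)))
  step 5: S(add(add(SZ, SZ), mul(add(Z, mul(Z, SZ)), add(SSZ, SZ))))
  step 6: S(add(S(add(Z, SZ)), mul(add(Z, mul(Z, SZ)), add(SSZ, SZ))))
  step 7: S(S(add(add(Z, SZ), mul(add(Z, mul(Z, SZ)), add(SSZ, SZ)))))
  step 8: S(S(add(SZ, mul(add(Z, mul(Z, SZ)), add(SSZ, SZ)))))
  step 9: S(S(S(add(Z, mul(add(Z, mul(Z, SZ)), add(SSZ, SZ))))))
  step 10: S(S(S(mul(add(Z, mul(Z, SZ)), add(SSZ, SZ)))))
  step 11: S(S(S(mul(mul(Z, SZ), add(SSZ, SZ)))))
  step 12: S(S(S(mul(Z, add(SSZ, SZ)))))
  step 13: SSSZ

Term B:
  start: add(SZ, add(Z, SSZ))
  step 1: S(add(Z, add(Z, SSZ)))
  step 2: S(add(Z, SSZ))
  step 3: SSSZ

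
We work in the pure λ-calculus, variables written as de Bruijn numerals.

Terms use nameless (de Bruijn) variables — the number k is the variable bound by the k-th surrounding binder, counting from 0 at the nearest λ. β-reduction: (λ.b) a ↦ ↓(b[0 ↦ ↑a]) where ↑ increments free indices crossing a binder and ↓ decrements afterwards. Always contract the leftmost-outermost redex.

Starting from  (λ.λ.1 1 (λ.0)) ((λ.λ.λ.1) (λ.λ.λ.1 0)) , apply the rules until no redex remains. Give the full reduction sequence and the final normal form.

  start: (λ.λ.1 1 (λ.0)) ((λ.λ.λ.1) (λ.λ.λ.1 0))
  →1  λ.(λ.λ.λ.1) (λ.λ.λ.1 0) ((λ.λ.λ.1) (λ.λ.λ.1 0)) (λ.0)
  →2  λ.(λ.λ.1) ((λ.λ.λ.1) (λ.λ.λ.1 0)) (λ.0)
  →3  λ.(λ.(λ.λ.λ.1) (λ.λ.λ.1 0)) (λ.0)
  →4  λ.(λ.λ.λ.1) (λ.λ.λ.1 0)
  →5  λ.λ.λ.1

Answer: normal form = λ.λ.λ.1  (in 5 steps)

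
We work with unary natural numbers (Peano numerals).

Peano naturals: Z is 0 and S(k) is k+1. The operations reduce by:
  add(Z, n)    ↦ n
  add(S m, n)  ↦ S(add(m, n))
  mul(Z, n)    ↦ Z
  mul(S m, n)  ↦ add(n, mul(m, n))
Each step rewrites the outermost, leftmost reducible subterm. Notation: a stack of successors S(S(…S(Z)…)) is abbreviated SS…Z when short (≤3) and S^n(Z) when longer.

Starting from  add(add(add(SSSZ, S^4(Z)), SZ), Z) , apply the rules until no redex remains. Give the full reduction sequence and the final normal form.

  start: add(add(add(SSSZ, S^4(Z)), SZ), Z)
  →1  add(add(S(add(SSZ, S^4(Z))), SZ), Z)
  →2  add(S(add(add(SSZ, S^4(Z)), SZ)), Z)
  →3  S(add(add(add(SSZ, S^4(Z)), SZ), Z))
  →4  S(add(add(S(add(SZ, S^4(Z))), SZ), Z))
  →5  S(add(S(add(add(SZ, S^4(Z)), SZ)), Z))
  →6  S(S(add(add(add(SZ, S^4(Z)), SZ), Z)))
  →7  S(S(add(add(S(add(Z, S^4(Z))), SZ), Z)))
  →8  S(S(add(S(add(add(Z, S^4(Z)), SZ)), Z)))
  →9  S(S(S(add(add(add(Z, S^4(Z)), SZ), Z))))
  →10  S(S(S(add(add(S^4(Z), SZ), Z))))
  →11  S(S(S(add(S(add(SSSZ, SZ)), Z))))
  →12  S(S(S(S(add(add(SSSZ, SZ), Z)))))
  →13  S(S(S(S(add(S(add(SSZ, SZ)), Z)))))
  →14  S(S(S(S(S(add(add(SSZ, SZ), Z))))))
  →15  S(S(S(S(S(add(S(add(SZ, SZ)), Z))))))
  →16  S(S(S(S(S(S(add(add(SZ, SZ), Z)))))))
  →17  S(S(S(S(S(S(add(S(add(Z, SZ)), Z)))))))
  →18  S(S(S(S(S(S(S(add(add(Z, SZ), Z))))))))
  →19  S(S(S(S(S(S(S(add(SZ, Z))))))))
  →20  S(S(S(S(S(S(S(S(add(Z, Z)))))))))
  →21  S^8(Z)

Answer: normal form = S^8(Z)  (in 21 steps)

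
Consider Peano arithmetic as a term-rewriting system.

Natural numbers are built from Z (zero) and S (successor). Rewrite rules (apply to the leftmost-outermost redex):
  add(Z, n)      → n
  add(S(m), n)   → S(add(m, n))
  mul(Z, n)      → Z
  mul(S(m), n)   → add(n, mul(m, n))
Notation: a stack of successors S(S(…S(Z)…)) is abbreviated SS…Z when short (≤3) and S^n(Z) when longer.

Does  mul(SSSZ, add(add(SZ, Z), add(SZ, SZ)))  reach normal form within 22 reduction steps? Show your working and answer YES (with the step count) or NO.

Answer: NO — after 22 steps the term is S(S(S(S(S(S(mul(SZ, add(add(SZ, Z), add(SZ, SZ))))))))), not yet normal

Reduction:
  start: mul(SSSZ, add(add(SZ, Z), add(SZ, SZ)))
  step 1: add(add(add(SZ, Z), add(SZ, SZ)), mul(SSZ, add(add(SZ, Z), add(SZ, SZ))))
  step 2: add(add(S(add(Z, Z)), add(SZ, SZ)), mul(SSZ, add(add(SZ, Z), add(SZ, SZ))))
  step 3: add(S(add(add(Z, Z), add(SZ, SZ))), mul(SSZ, add(add(SZ, Z), add(SZ, SZ))))
  step 4: S(add(add(add(Z, Z), add(SZ, SZ)), mul(SSZ, add(add(SZ, Z), add(SZ, SZ)))))
  step 5: S(add(add(Z, add(SZ, SZ)), mul(SSZ, add(add(SZ, Z), add(SZ, SZ)))))
  step 6: S(add(add(SZ, SZ), mul(SSZ, add(add(SZ, Z), add(SZ, SZ)))))
  step 7: S(add(S(add(Z, SZ)), mul(SSZ, add(add(SZ, Z), add(SZ, SZ)))))
  step 8: S(S(add(add(Z, SZ), mul(SSZ, add(add(SZ, Z), add(SZ, SZ))))))
  step 9: S(S(add(SZ, mul(SSZ, add(add(SZ, Z), add(SZ, SZ))))))
  step 10: S(S(S(add(Z, mul(SSZ, add(add(SZ, Z), add(SZ, SZ)))))))
  step 11: S(S(S(mul(SSZ, add(add(SZ, Z), add(SZ, SZ))))))
  step 12: S(S(S(add(add(add(SZ, Z), add(SZ, SZ)), mul(SZ, add(add(SZ, Z), add(SZ, SZ)))))))
  step 13: S(S(S(add(add(S(add(Z, Z)), add(SZ, SZ)), mul(SZ, add(add(SZ, Z), add(SZ, SZ)))))))
  step 14: S(S(S(add(S(add(add(Z, Z), add(SZ, SZ))), mul(SZ, add(add(SZ, Z), add(SZ, SZ)))))))
  step 15: S(S(S(S(add(add(add(Z, Z), add(SZ, SZ)), mul(SZ, add(add(SZ, Z), add(SZ, SZ))))))))
  step 16: S(S(S(S(add(add(Z, add(SZ, SZ)), mul(SZ, add(add(SZ, Z), add(SZ, SZ))))))))
  step 17: S(S(S(S(add(add(SZ, SZ), mul(SZ, add(add(SZ, Z), add(SZ, SZ))))))))
  step 18: S(S(S(S(add(S(add(Z, SZ)), mul(SZ, add(add(SZ, Z), add(SZ, SZ))))))))
  step 19: S(S(S(S(S(add(add(Z, SZ), mul(SZ, add(add(SZ, Z), add(SZ, SZ)))))))))
  step 20: S(S(S(S(S(add(SZ, mul(SZ, add(add(SZ, Z), add(SZ, SZ)))))))))
  step 21: S(S(S(S(S(S(add(Z, mul(SZ, add(add(SZ, Z), add(SZ, SZ))))))))))
  step 22: S(S(S(S(S(S(mul(SZ, add(add(SZ, Z), add(SZ, SZ)))))))))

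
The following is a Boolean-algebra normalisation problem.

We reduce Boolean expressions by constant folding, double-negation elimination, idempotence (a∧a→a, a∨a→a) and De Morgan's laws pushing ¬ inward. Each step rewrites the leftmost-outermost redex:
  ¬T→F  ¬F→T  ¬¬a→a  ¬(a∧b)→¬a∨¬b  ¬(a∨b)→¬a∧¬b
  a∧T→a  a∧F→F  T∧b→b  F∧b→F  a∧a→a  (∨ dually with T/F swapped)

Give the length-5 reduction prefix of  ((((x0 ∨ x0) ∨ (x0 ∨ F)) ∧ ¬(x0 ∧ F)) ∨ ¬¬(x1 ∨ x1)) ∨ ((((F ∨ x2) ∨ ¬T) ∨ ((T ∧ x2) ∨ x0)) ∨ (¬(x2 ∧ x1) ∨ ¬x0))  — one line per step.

Answer: after 5 steps: ((x0 ∧ (¬x0 ∨ T)) ∨ ¬¬(x1 ∨ x1)) ∨ ((((F ∨ x2) ∨ ¬T) ∨ ((T ∧ x2) ∨ x0)) ∨ (¬(x2 ∧ x1) ∨ ¬x0))

Derivation:
  start: ((((x0 ∨ x0) ∨ (x0 ∨ F)) ∧ ¬(x0 ∧ F)) ∨ ¬¬(x1 ∨ x1)) ∨ ((((F ∨ x2) ∨ ¬T) ∨ ((T ∧ x2) ∨ x0)) ∨ (¬(x2 ∧ x1) ∨ ¬x0))
  →1  (((x0 ∨ (x0 ∨ F)) ∧ ¬(x0 ∧ F)) ∨ ¬¬(x1 ∨ x1)) ∨ ((((F ∨ x2) ∨ ¬T) ∨ ((T ∧ x2) ∨ x0)) ∨ (¬(x2 ∧ x1) ∨ ¬x0))
  →2  (((x0 ∨ x0) ∧ ¬(x0 ∧ F)) ∨ ¬¬(x1 ∨ x1)) ∨ ((((F ∨ x2) ∨ ¬T) ∨ ((T ∧ x2) ∨ x0)) ∨ (¬(x2 ∧ x1) ∨ ¬x0))
  →3  ((x0 ∧ ¬(x0 ∧ F)) ∨ ¬¬(x1 ∨ x1)) ∨ ((((F ∨ x2) ∨ ¬T) ∨ ((T ∧ x2) ∨ x0)) ∨ (¬(x2 ∧ x1) ∨ ¬x0))
  →4  ((x0 ∧ (¬x0 ∨ ¬F)) ∨ ¬¬(x1 ∨ x1)) ∨ ((((F ∨ x2) ∨ ¬T) ∨ ((T ∧ x2) ∨ x0)) ∨ (¬(x2 ∧ x1) ∨ ¬x0))
  →5  ((x0 ∧ (¬x0 ∨ T)) ∨ ¬¬(x1 ∨ x1)) ∨ ((((F ∨ x2) ∨ ¬T) ∨ ((T ∧ x2) ∨ x0)) ∨ (¬(x2 ∧ x1) ∨ ¬x0))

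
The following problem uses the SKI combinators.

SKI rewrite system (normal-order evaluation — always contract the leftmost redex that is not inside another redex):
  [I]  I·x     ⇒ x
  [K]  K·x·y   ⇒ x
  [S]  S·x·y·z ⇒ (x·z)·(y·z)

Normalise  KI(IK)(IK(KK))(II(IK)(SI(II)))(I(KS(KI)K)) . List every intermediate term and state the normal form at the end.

Answer: normal form = K  (in 5 steps)

Reduction:
  start: KI(IK)(IK(KK))(II(IK)(SI(II)))(I(KS(KI)K))
  [1] I(IK(KK))(II(IK)(SI(II)))(I(KS(KI)K))
  [2] IK(KK)(II(IK)(SI(II)))(I(KS(KI)K))
  [3] K(KK)(II(IK)(SI(II)))(I(KS(KI)K))
  [4] KK(I(KS(KI)K))
  [5] K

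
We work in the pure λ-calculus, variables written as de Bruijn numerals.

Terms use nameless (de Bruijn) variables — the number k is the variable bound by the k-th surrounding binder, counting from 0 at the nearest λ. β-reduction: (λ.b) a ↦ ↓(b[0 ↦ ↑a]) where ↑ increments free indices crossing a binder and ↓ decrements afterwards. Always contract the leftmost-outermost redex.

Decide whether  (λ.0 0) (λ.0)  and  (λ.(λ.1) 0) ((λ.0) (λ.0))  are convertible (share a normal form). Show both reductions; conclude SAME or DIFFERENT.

Term A:
  start: (λ.0 0) (λ.0)
  [1] (λ.0) (λ.0)
  [2] λ.0

Term B:
  start: (λ.(λ.1) 0) ((λ.0) (λ.0))
  [1] (λ.(λ.0) (λ.0)) ((λ.0) (λ.0))
  [2] (λ.0) (λ.0)
  [3] λ.0

Answer: SAME — A ⇓ λ.0, B ⇓ λ.0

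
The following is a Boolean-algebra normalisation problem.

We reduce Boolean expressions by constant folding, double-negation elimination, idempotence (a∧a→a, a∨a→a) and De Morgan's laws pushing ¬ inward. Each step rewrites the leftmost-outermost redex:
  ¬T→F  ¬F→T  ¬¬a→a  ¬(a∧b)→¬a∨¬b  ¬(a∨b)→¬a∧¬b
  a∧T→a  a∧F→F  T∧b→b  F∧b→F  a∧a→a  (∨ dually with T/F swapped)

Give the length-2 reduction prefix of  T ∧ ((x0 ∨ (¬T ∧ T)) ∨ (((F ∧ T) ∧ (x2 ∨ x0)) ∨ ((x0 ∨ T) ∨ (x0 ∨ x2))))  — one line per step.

Answer: after 2 steps: (x0 ∨ ¬T) ∨ (((F ∧ T) ∧ (x2 ∨ x0)) ∨ ((x0 ∨ T) ∨ (x0 ∨ x2)))

Reduction:
  start: T ∧ ((x0 ∨ (¬T ∧ T)) ∨ (((F ∧ T) ∧ (x2 ∨ x0)) ∨ ((x0 ∨ T) ∨ (x0 ∨ x2))))
  [1] (x0 ∨ (¬T ∧ T)) ∨ (((F ∧ T) ∧ (x2 ∨ x0)) ∨ ((x0 ∨ T) ∨ (x0 ∨ x2)))
  [2] (x0 ∨ ¬T) ∨ (((F ∧ T) ∧ (x2 ∨ x0)) ∨ ((x0 ∨ T) ∨ (x0 ∨ x2)))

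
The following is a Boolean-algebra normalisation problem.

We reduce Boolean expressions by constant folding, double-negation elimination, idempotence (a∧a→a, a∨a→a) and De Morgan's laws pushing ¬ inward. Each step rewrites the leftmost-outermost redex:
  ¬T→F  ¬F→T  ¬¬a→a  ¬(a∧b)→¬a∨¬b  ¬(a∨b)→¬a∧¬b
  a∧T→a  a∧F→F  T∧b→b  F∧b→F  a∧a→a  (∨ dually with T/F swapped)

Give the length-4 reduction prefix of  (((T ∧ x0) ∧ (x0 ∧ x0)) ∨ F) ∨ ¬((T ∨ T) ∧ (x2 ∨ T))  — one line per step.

Answer: after 4 steps: x0 ∨ ¬((T ∨ T) ∧ (x2 ∨ T))

Derivation:
  start: (((T ∧ x0) ∧ (x0 ∧ x0)) ∨ F) ∨ ¬((T ∨ T) ∧ (x2 ∨ T))
  →1  ((T ∧ x0) ∧ (x0 ∧ x0)) ∨ ¬((T ∨ T) ∧ (x2 ∨ T))
  →2  (x0 ∧ (x0 ∧ x0)) ∨ ¬((T ∨ T) ∧ (x2 ∨ T))
  →3  (x0 ∧ x0) ∨ ¬((T ∨ T) ∧ (x2 ∨ T))
  →4  x0 ∨ ¬((T ∨ T) ∧ (x2 ∨ T))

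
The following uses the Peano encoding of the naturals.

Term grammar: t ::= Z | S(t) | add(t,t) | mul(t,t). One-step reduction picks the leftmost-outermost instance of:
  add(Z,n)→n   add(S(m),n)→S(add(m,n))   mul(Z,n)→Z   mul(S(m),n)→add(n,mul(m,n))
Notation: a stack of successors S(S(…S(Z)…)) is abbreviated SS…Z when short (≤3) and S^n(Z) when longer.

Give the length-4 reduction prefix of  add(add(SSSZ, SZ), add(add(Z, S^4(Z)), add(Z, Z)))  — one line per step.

  start: add(add(SSSZ, SZ), add(add(Z, S^4(Z)), add(Z, Z)))
  →1  add(S(add(SSZ, SZ)), add(add(Z, S^4(Z)), add(Z, Z)))
  →2  S(add(add(SSZ, SZ), add(add(Z, S^4(Z)), add(Z, Z))))
  →3  S(add(S(add(SZ, SZ)), add(add(Z, S^4(Z)), add(Z, Z))))
  →4  S(S(add(add(SZ, SZ), add(add(Z, S^4(Z)), add(Z, Z)))))

Answer: after 4 steps: S(S(add(add(SZ, SZ), add(add(Z, S^4(Z)), add(Z, Z)))))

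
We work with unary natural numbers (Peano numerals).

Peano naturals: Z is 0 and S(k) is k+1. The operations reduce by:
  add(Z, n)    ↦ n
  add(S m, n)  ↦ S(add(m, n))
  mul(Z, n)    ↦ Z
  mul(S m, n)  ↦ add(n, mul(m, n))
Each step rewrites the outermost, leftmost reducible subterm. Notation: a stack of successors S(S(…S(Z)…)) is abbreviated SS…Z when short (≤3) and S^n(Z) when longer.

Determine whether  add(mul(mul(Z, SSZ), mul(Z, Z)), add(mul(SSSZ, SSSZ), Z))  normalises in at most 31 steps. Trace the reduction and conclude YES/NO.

  start: add(mul(mul(Z, SSZ), mul(Z, Z)), add(mul(SSSZ, SSSZ), Z))
  →1  add(mul(Z, mul(Z, Z)), add(mul(SSSZ, SSSZ), Z))
  →2  add(Z, add(mul(SSSZ, SSSZ), Z))
  →3  add(mul(SSSZ, SSSZ), Z)
  →4  add(add(SSSZ, mul(SSZ, SSSZ)), Z)
  →5  add(S(add(SSZ, mul(SSZ, SSSZ))), Z)
  →6  S(add(add(SSZ, mul(SSZ, SSSZ)), Z))
  →7  S(add(S(add(SZ, mul(SSZ, SSSZ))), Z))
  →8  S(S(add(add(SZ, mul(SSZ, SSSZ)), Z)))
  →9  S(S(add(S(add(Z, mul(SSZ, SSSZ))), Z)))
  →10  S(S(S(add(add(Z, mul(SSZ, SSSZ)), Z))))
  →11  S(S(S(add(mul(SSZ, SSSZ), Z))))
  →12  S(S(S(add(add(SSSZ, mul(SZ, SSSZ)), Z))))
  →13  S(S(S(add(S(add(SSZ, mul(SZ, SSSZ))), Z))))
  →14  S(S(S(S(add(add(SSZ, mul(SZ, SSSZ)), Z)))))
  →15  S(S(S(S(add(S(add(SZ, mul(SZ, SSSZ))), Z)))))
  →16  S(S(S(S(S(add(add(SZ, mul(SZ, SSSZ)), Z))))))
  →17  S(S(S(S(S(add(S(add(Z, mul(SZ, SSSZ))), Z))))))
  →18  S(S(S(S(S(S(add(add(Z, mul(SZ, SSSZ)), Z)))))))
  →19  S(S(S(S(S(S(add(mul(SZ, SSSZ), Z)))))))
  →20  S(S(S(S(S(S(add(add(SSSZ, mul(Z, SSSZ)), Z)))))))
  →21  S(S(S(S(S(S(add(S(add(SSZ, mul(Z, SSSZ))), Z)))))))
  →22  S(S(S(S(S(S(S(add(add(SSZ, mul(Z, SSSZ)), Z))))))))
  →23  S(S(S(S(S(S(S(add(S(add(SZ, mul(Z, SSSZ))), Z))))))))
  →24  S(S(S(S(S(S(S(S(add(add(SZ, mul(Z, SSSZ)), Z)))))))))
  →25  S(S(S(S(S(S(S(S(add(S(add(Z, mul(Z, SSSZ))), Z)))))))))
  →26  S(S(S(S(S(S(S(S(S(add(add(Z, mul(Z, SSSZ)), Z))))))))))
  →27  S(S(S(S(S(S(S(S(S(add(mul(Z, SSSZ), Z))))))))))
  →28  S(S(S(S(S(S(S(S(S(add(Z, Z))))))))))
  →29  S^9(Z)

Answer: YES — reaches normal form S^9(Z) in 29 ≤ 31 steps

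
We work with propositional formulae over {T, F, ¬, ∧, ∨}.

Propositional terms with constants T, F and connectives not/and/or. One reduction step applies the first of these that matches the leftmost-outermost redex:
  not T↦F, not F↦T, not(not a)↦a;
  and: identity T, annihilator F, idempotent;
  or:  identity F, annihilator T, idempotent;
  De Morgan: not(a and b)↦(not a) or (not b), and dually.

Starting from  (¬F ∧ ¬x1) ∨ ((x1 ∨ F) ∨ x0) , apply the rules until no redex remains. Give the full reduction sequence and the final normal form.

  start: (¬F ∧ ¬x1) ∨ ((x1 ∨ F) ∨ x0)
  step 1: (T ∧ ¬x1) ∨ ((x1 ∨ F) ∨ x0)
  step 2: ¬x1 ∨ ((x1 ∨ F) ∨ x0)
  step 3: ¬x1 ∨ (x1 ∨ x0)

Answer: normal form = ¬x1 ∨ (x1 ∨ x0)  (in 3 steps)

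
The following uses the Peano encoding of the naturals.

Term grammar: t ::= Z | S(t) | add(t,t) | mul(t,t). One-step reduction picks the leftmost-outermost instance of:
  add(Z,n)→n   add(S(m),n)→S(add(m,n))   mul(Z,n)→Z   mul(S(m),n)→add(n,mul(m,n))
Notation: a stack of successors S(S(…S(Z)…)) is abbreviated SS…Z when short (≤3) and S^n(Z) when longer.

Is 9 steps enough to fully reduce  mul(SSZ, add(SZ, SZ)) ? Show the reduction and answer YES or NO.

  start: mul(SSZ, add(SZ, SZ))
  →1  add(add(SZ, SZ), mul(SZ, add(SZ, SZ)))
  →2  add(S(add(Z, SZ)), mul(SZ, add(SZ, SZ)))
  →3  S(add(add(Z, SZ), mul(SZ, add(SZ, SZ))))
  →4  S(add(SZ, mul(SZ, add(SZ, SZ))))
  →5  S(S(add(Z, mul(SZ, add(SZ, SZ)))))
  →6  S(S(mul(SZ, add(SZ, SZ))))
  →7  S(S(add(add(SZ, SZ), mul(Z, add(SZ, SZ)))))
  →8  S(S(add(S(add(Z, SZ)), mul(Z, add(SZ, SZ)))))
  →9  S(S(S(add(add(Z, SZ), mul(Z, add(SZ, SZ))))))

Answer: NO — after 9 steps the term is S(S(S(add(add(Z, SZ), mul(Z, add(SZ, SZ)))))), not yet normal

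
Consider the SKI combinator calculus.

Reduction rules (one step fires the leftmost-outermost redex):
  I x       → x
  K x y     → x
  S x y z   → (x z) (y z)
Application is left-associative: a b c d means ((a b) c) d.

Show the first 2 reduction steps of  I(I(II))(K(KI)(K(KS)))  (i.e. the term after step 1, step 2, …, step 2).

  start: I(I(II))(K(KI)(K(KS)))
  [1] I(II)(K(KI)(K(KS)))
  [2] II(K(KI)(K(KS)))

Answer: after 2 steps: II(K(KI)(K(KS)))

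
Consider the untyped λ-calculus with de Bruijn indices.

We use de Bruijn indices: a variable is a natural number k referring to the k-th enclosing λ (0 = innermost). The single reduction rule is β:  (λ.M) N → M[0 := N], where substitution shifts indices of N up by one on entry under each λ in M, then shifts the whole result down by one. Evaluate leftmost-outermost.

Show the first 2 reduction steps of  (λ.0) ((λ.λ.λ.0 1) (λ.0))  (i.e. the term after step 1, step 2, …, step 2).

Answer: after 2 steps: λ.λ.0 1

Working:
  start: (λ.0) ((λ.λ.λ.0 1) (λ.0))
  step 1: (λ.λ.λ.0 1) (λ.0)
  step 2: λ.λ.0 1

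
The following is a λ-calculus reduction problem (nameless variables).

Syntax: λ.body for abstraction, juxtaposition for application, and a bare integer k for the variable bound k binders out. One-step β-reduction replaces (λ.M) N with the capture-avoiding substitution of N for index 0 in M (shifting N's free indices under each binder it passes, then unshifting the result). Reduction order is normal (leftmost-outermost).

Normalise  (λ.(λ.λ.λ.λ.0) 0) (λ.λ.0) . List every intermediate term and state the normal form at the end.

Answer: normal form = λ.λ.λ.0  (in 2 steps)

Derivation:
  start: (λ.(λ.λ.λ.λ.0) 0) (λ.λ.0)
  →1  (λ.λ.λ.λ.0) (λ.λ.0)
  →2  λ.λ.λ.0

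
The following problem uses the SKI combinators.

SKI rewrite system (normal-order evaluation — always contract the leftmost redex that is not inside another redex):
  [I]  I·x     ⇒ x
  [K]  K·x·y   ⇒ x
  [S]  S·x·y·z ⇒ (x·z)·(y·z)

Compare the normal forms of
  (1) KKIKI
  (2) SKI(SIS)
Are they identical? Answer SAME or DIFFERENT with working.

Term A:
  start: KKIKI
  step 1: KKI
  step 2: K

Term B:
  start: SKI(SIS)
  step 1: K(SIS)(I(SIS))
  step 2: SIS

Answer: DIFFERENT — A ⇓ K, B ⇓ SIS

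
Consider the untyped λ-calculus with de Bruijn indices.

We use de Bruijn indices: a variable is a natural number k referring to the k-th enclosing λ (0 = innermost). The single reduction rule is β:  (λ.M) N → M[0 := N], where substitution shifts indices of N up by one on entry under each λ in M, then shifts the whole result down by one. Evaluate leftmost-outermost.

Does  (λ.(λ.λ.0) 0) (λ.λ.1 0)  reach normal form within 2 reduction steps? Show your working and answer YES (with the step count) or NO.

Answer: YES — reaches normal form λ.0 in 2 ≤ 2 steps

Working:
  start: (λ.(λ.λ.0) 0) (λ.λ.1 0)
  step 1: (λ.λ.0) (λ.λ.1 0)
  step 2: λ.0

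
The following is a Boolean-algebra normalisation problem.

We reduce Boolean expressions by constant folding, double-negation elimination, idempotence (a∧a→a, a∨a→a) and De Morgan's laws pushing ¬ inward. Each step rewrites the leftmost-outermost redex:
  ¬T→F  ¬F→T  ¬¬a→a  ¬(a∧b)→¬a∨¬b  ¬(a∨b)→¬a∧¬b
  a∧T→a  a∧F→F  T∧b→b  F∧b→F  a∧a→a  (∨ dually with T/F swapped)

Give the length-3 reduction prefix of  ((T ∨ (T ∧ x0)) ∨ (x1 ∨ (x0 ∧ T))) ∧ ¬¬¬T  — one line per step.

  start: ((T ∨ (T ∧ x0)) ∨ (x1 ∨ (x0 ∧ T))) ∧ ¬¬¬T
  step 1: (T ∨ (x1 ∨ (x0 ∧ T))) ∧ ¬¬¬T
  step 2: T ∧ ¬¬¬T
  step 3: ¬¬¬T

Answer: after 3 steps: ¬¬¬T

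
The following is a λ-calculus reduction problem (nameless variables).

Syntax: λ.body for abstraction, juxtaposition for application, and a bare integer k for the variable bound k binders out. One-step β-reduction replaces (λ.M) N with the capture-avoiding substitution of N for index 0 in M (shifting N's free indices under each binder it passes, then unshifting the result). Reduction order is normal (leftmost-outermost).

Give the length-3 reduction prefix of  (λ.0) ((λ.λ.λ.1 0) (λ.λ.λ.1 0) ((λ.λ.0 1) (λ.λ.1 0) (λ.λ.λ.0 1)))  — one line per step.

  start: (λ.0) ((λ.λ.λ.1 0) (λ.λ.λ.1 0) ((λ.λ.0 1) (λ.λ.1 0) (λ.λ.λ.0 1)))
  →1  (λ.λ.λ.1 0) (λ.λ.λ.1 0) ((λ.λ.0 1) (λ.λ.1 0) (λ.λ.λ.0 1))
  →2  (λ.λ.1 0) ((λ.λ.0 1) (λ.λ.1 0) (λ.λ.λ.0 1))
  →3  λ.(λ.λ.0 1) (λ.λ.1 0) (λ.λ.λ.0 1) 0

Answer: after 3 steps: λ.(λ.λ.0 1) (λ.λ.1 0) (λ.λ.λ.0 1) 0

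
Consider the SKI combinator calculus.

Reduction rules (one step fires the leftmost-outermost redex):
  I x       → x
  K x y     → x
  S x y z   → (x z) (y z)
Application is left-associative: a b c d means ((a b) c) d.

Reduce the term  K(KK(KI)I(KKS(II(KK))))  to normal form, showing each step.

  start: K(KK(KI)I(KKS(II(KK))))
  [1] K(KI(KKS(II(KK))))
  [2] KI

Answer: normal form = KI  (in 2 steps)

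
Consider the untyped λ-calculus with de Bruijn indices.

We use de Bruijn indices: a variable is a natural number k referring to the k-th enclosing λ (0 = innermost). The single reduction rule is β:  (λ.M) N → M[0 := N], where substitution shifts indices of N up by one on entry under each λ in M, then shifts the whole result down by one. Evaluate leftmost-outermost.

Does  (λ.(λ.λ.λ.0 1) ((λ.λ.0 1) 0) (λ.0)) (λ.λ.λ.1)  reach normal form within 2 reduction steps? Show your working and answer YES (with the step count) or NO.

Answer: NO — after 2 steps the term is (λ.λ.0 1) (λ.0), not yet normal

Working:
  start: (λ.(λ.λ.λ.0 1) ((λ.λ.0 1) 0) (λ.0)) (λ.λ.λ.1)
  →1  (λ.λ.λ.0 1) ((λ.λ.0 1) (λ.λ.λ.1)) (λ.0)
  →2  (λ.λ.0 1) (λ.0)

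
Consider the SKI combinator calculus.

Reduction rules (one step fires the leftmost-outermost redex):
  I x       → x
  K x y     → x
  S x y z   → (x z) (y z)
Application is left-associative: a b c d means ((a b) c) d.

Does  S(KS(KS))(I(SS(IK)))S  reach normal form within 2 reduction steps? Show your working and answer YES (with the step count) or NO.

  start: S(KS(KS))(I(SS(IK)))S
  step 1: KS(KS)S(I(SS(IK))S)
  step 2: SS(I(SS(IK))S)

Answer: NO — after 2 steps the term is SS(I(SS(IK))S), not yet normal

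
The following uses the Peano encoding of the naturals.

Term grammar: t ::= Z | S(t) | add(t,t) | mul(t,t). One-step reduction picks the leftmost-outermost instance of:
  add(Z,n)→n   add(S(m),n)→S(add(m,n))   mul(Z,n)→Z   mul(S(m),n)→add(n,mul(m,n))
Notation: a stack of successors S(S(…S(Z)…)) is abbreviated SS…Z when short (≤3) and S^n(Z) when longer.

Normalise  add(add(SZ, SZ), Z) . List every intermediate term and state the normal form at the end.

  start: add(add(SZ, SZ), Z)
  [1] add(S(add(Z, SZ)), Z)
  [2] S(add(add(Z, SZ), Z))
  [3] S(add(SZ, Z))
  [4] S(S(add(Z, Z)))
  [5] SSZ

Answer: normal form = SSZ  (in 5 steps)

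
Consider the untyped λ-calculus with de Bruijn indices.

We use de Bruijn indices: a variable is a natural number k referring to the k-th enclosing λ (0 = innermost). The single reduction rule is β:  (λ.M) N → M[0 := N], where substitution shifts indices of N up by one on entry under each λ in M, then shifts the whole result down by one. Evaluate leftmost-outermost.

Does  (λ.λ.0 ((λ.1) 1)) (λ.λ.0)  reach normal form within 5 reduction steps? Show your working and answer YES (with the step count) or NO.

Answer: YES — reaches normal form λ.0 0 in 2 ≤ 5 steps

Derivation:
  start: (λ.λ.0 ((λ.1) 1)) (λ.λ.0)
  →1  λ.0 ((λ.1) (λ.λ.0))
  →2  λ.0 0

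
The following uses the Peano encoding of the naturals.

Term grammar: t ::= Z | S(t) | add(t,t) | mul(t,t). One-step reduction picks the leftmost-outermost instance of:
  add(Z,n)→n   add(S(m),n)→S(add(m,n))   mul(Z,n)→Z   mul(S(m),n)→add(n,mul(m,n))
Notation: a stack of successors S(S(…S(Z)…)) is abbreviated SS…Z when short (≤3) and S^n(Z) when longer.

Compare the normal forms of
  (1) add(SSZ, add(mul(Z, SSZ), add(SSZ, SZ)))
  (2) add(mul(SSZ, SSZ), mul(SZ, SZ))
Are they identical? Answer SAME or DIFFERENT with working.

Term A:
  start: add(SSZ, add(mul(Z, SSZ), add(SSZ, SZ)))
  step 1: S(add(SZ, add(mul(Z, SSZ), add(SSZ, SZ))))
  step 2: S(S(add(Z, add(mul(Z, SSZ), add(SSZ, SZ)))))
  step 3: S(S(add(mul(Z, SSZ), add(SSZ, SZ))))
  step 4: S(S(add(Z, add(SSZ, SZ))))
  step 5: S(S(add(SSZ, SZ)))
  step 6: S(S(S(add(SZ, SZ))))
  step 7: S(S(S(S(add(Z, SZ)))))
  step 8: S^5(Z)

Term B:
  start: add(mul(SSZ, SSZ), mul(SZ, SZ))
  step 1: add(add(SSZ, mul(SZ, SSZ)), mul(SZ, SZ))
  step 2: add(S(add(SZ, mul(SZ, SSZ))), mul(SZ, SZ))
  step 3: S(add(add(SZ, mul(SZ, SSZ)), mul(SZ, SZ)))
  step 4: S(add(S(add(Z, mul(SZ, SSZ))), mul(SZ, SZ)))
  step 5: S(S(add(add(Z, mul(SZ, SSZ)), mul(SZ, SZ))))
  step 6: S(S(add(mul(SZ, SSZ), mul(SZ, SZ))))
  step 7: S(S(add(add(SSZ, mul(Z, SSZ)), mul(SZ, SZ))))
  step 8: S(S(add(S(add(SZ, mul(Z, SSZ))), mul(SZ, SZ))))
  step 9: S(S(S(add(add(SZ, mul(Z, SSZ)), mul(SZ, SZ)))))
  step 10: S(S(S(add(S(add(Z, mul(Z, SSZ))), mul(SZ, SZ)))))
  step 11: S(S(S(S(add(add(Z, mul(Z, SSZ)), mul(SZ, SZ))))))
  step 12: S(S(S(S(add(mul(Z, SSZ), mul(SZ, SZ))))))
  step 13: S(S(S(S(add(Z, mul(SZ, SZ))))))
  step 14: S(S(S(S(mul(SZ, SZ)))))
  step 15: S(S(S(S(add(SZ, mul(Z, SZ))))))
  step 16: S(S(S(S(S(add(Z, mul(Z, SZ)))))))
  step 17: S(S(S(S(S(mul(Z, SZ))))))
  step 18: S^5(Z)

Answer: SAME — A ⇓ S^5(Z), B ⇓ S^5(Z)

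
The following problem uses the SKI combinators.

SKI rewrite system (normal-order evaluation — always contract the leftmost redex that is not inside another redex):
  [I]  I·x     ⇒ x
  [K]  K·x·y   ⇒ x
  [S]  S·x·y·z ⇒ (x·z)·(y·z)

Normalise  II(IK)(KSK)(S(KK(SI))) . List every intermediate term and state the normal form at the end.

  start: II(IK)(KSK)(S(KK(SI)))
  →1  I(IK)(KSK)(S(KK(SI)))
  →2  IK(KSK)(S(KK(SI)))
  →3  K(KSK)(S(KK(SI)))
  →4  KSK
  →5  S

Answer: normal form = S  (in 5 steps)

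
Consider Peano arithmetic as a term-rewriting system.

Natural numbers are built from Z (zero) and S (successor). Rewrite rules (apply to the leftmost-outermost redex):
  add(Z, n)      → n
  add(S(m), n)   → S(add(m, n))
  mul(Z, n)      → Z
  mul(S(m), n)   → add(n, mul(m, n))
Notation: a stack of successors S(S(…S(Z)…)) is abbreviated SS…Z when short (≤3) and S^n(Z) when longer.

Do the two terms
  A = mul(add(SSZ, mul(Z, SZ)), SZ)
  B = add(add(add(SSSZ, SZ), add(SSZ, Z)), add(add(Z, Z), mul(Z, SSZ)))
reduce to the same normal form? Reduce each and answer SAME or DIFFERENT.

Term A:
  start: mul(add(SSZ, mul(Z, SZ)), SZ)
  step 1: mul(S(add(SZ, mul(Z, SZ))), SZ)
  step 2: add(SZ, mul(add(SZ, mul(Z, SZ)), SZ))
  step 3: S(add(Z, mul(add(SZ, mul(Z, SZ)), SZ)))
  step 4: S(mul(add(SZ, mul(Z, SZ)), SZ))
  step 5: S(mul(S(add(Z, mul(Z, SZ))), SZ))
  step 6: S(add(SZ, mul(add(Z, mul(Z, SZ)), SZ)))
  step 7: S(S(add(Z, mul(add(Z, mul(Z, SZ)), SZ))))
  step 8: S(S(mul(add(Z, mul(Z, SZ)), SZ)))
  step 9: S(S(mul(mul(Z, SZ), SZ)))
  step 10: S(S(mul(Z, SZ)))
  step 11: SSZ

Term B:
  start: add(add(add(SSSZ, SZ), add(SSZ, Z)), add(add(Z, Z), mul(Z, SSZ)))
  step 1: add(add(S(add(SSZ, SZ)), add(SSZ, Z)), add(add(Z, Z), mul(Z, SSZ)))
  step 2: add(S(add(add(SSZ, SZ), add(SSZ, Z))), add(add(Z, Z), mul(Z, SSZ)))
  step 3: S(add(add(add(SSZ, SZ), add(SSZ, Z)), add(add(Z, Z), mul(Z, SSZ))))
  step 4: S(add(add(S(add(SZ, SZ)), add(SSZ, Z)), add(add(Z, Z), mul(Z, SSZ))))
  step 5: S(add(S(add(add(SZ, SZ), add(SSZ, Z))), add(add(Z, Z), mul(Z, SSZ))))
  step 6: S(S(add(add(add(SZ, SZ), add(SSZ, Z)), add(add(Z, Z), mul(Z, SSZ)))))
  step 7: S(S(add(add(S(add(Z, SZ)), add(SSZ, Z)), add(add(Z, Z), mul(Z, SSZ)))))
  step 8: S(S(add(S(add(add(Z, SZ), add(SSZ, Z))), add(add(Z, Z), mul(Z, SSZ)))))
  step 9: S(S(S(add(add(add(Z, SZ), add(SSZ, Z)), add(add(Z, Z), mul(Z, SSZ))))))
  step 10: S(S(S(add(add(SZ, add(SSZ, Z)), add(add(Z, Z), mul(Z, SSZ))))))
  step 11: S(S(S(add(S(add(Z, add(SSZ, Z))), add(add(Z, Z), mul(Z, SSZ))))))
  step 12: S(S(S(S(add(add(Z, add(SSZ, Z)), add(add(Z, Z), mul(Z, SSZ)))))))
  step 13: S(S(S(S(add(add(SSZ, Z), add(add(Z, Z), mul(Z, SSZ)))))))
  step 14: S(S(S(S(add(S(add(SZ, Z)), add(add(Z, Z), mul(Z, SSZ)))))))
  step 15: S(S(S(S(S(add(add(SZ, Z), add(add(Z, Z), mul(Z, SSZ))))))))
  step 16: S(S(S(S(S(add(S(add(Z, Z)), add(add(Z, Z), mul(Z, SSZ))))))))
  step 17: S(S(S(S(S(S(add(add(Z, Z), add(add(Z, Z), mul(Z, SSZ)))))))))
  step 18: S(S(S(S(S(S(add(Z, add(add(Z, Z), mul(Z, SSZ)))))))))
  step 19: S(S(S(S(S(S(add(add(Z, Z), mul(Z, SSZ))))))))
  step 20: S(S(S(S(S(S(add(Z, mul(Z, SSZ))))))))
  step 21: S(S(S(S(S(S(mul(Z, SSZ)))))))
  step 22: S^6(Z)

Answer: DIFFERENT — A ⇓ SSZ, B ⇓ S^6(Z)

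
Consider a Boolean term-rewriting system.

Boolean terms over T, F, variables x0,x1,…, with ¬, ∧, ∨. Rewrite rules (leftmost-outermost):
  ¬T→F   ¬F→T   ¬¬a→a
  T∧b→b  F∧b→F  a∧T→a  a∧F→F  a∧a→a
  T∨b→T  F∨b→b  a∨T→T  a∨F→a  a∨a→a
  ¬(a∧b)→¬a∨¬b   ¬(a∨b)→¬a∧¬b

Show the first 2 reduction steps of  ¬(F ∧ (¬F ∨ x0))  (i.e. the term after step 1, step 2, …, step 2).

Answer: after 2 steps: T ∨ ¬(¬F ∨ x0)

Working:
  start: ¬(F ∧ (¬F ∨ x0))
  step 1: ¬F ∨ ¬(¬F ∨ x0)
  step 2: T ∨ ¬(¬F ∨ x0)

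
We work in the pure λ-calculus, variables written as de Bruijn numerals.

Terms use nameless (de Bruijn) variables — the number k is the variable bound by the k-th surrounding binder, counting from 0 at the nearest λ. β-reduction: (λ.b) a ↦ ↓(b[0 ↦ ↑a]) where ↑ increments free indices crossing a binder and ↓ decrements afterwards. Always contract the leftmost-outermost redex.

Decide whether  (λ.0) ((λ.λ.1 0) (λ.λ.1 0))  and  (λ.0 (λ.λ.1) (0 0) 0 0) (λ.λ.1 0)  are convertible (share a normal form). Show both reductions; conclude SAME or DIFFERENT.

Answer: SAME — A ⇓ λ.λ.1 0, B ⇓ λ.λ.1 0

Derivation:
Term A:
  start: (λ.0) ((λ.λ.1 0) (λ.λ.1 0))
  [1] (λ.λ.1 0) (λ.λ.1 0)
  [2] λ.(λ.λ.1 0) 0
  [3] λ.λ.1 0

Term B:
  start: (λ.0 (λ.λ.1) (0 0) 0 0) (λ.λ.1 0)
  [1] (λ.λ.1 0) (λ.λ.1) ((λ.λ.1 0) (λ.λ.1 0)) (λ.λ.1 0) (λ.λ.1 0)
  [2] (λ.(λ.λ.1) 0) ((λ.λ.1 0) (λ.λ.1 0)) (λ.λ.1 0) (λ.λ.1 0)
  [3] (λ.λ.1) ((λ.λ.1 0) (λ.λ.1 0)) (λ.λ.1 0) (λ.λ.1 0)
  [4] (λ.(λ.λ.1 0) (λ.λ.1 0)) (λ.λ.1 0) (λ.λ.1 0)
  [5] (λ.λ.1 0) (λ.λ.1 0) (λ.λ.1 0)
  [6] (λ.(λ.λ.1 0) 0) (λ.λ.1 0)
  [7] (λ.λ.1 0) (λ.λ.1 0)
  [8] λ.(λ.λ.1 0) 0
  [9] λ.λ.1 0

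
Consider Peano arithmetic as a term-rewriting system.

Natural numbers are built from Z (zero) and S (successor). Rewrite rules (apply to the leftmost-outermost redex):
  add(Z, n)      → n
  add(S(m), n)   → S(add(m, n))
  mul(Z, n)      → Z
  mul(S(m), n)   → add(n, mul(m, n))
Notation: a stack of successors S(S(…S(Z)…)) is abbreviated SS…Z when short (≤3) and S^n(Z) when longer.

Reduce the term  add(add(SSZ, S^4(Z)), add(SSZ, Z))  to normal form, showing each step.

Answer: normal form = S^8(Z)  (in 13 steps)

Derivation:
  start: add(add(SSZ, S^4(Z)), add(SSZ, Z))
  step 1: add(S(add(SZ, S^4(Z))), add(SSZ, Z))
  step 2: S(add(add(SZ, S^4(Z)), add(SSZ, Z)))
  step 3: S(add(S(add(Z, S^4(Z))), add(SSZ, Z)))
  step 4: S(S(add(add(Z, S^4(Z)), add(SSZ, Z))))
  step 5: S(S(add(S^4(Z), add(SSZ, Z))))
  step 6: S(S(S(add(SSSZ, add(SSZ, Z)))))
  step 7: S(S(S(S(add(SSZ, add(SSZ, Z))))))
  step 8: S(S(S(S(S(add(SZ, add(SSZ, Z)))))))
  step 9: S(S(S(S(S(S(add(Z, add(SSZ, Z))))))))
  step 10: S(S(S(S(S(S(add(SSZ, Z)))))))
  step 11: S(S(S(S(S(S(S(add(SZ, Z))))))))
  step 12: S(S(S(S(S(S(S(S(add(Z, Z)))))))))
  step 13: S^8(Z)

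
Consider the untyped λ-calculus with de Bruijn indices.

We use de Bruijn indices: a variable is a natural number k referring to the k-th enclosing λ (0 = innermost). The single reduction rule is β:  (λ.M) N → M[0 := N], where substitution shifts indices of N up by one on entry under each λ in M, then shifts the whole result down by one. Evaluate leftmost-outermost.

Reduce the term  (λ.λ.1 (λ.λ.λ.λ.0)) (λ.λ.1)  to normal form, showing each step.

  start: (λ.λ.1 (λ.λ.λ.λ.0)) (λ.λ.1)
  step 1: λ.(λ.λ.1) (λ.λ.λ.λ.0)
  step 2: λ.λ.λ.λ.λ.λ.0

Answer: normal form = λ.λ.λ.λ.λ.λ.0  (in 2 steps)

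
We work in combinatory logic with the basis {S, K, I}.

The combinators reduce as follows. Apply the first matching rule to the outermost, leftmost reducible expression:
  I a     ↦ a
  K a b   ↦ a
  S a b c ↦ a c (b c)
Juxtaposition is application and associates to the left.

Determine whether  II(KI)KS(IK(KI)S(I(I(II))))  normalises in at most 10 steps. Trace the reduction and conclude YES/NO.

  start: II(KI)KS(IK(KI)S(I(I(II))))
  →1  I(KI)KS(IK(KI)S(I(I(II))))
  →2  KIKS(IK(KI)S(I(I(II))))
  →3  IS(IK(KI)S(I(I(II))))
  →4  S(IK(KI)S(I(I(II))))
  →5  S(K(KI)S(I(I(II))))
  →6  S(KI(I(I(II))))
  →7  SI

Answer: YES — reaches normal form SI in 7 ≤ 10 steps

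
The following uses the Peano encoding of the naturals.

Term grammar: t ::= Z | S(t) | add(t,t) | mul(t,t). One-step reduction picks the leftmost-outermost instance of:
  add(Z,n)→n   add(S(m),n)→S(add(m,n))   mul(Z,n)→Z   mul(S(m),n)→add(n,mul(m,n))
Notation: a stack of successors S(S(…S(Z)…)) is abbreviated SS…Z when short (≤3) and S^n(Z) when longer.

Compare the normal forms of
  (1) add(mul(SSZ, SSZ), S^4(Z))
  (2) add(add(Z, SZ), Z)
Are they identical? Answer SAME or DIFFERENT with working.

Answer: DIFFERENT — A ⇓ S^8(Z), B ⇓ SZ

Reduction:
Term A:
  start: add(mul(SSZ, SSZ), S^4(Z))
  [1] add(add(SSZ, mul(SZ, SSZ)), S^4(Z))
  [2] add(S(add(SZ, mul(SZ, SSZ))), S^4(Z))
  [3] S(add(add(SZ, mul(SZ, SSZ)), S^4(Z)))
  [4] S(add(S(add(Z, mul(SZ, SSZ))), S^4(Z)))
  [5] S(S(add(add(Z, mul(SZ, SSZ)), S^4(Z))))
  [6] S(S(add(mul(SZ, SSZ), S^4(Z))))
  [7] S(S(add(add(SSZ, mul(Z, SSZ)), S^4(Z))))
  [8] S(S(add(S(add(SZ, mul(Z, SSZ))), S^4(Z))))
  [9] S(S(S(add(add(SZ, mul(Z, SSZ)), S^4(Z)))))
  [10] S(S(S(add(S(add(Z, mul(Z, SSZ))), S^4(Z)))))
  [11] S(S(S(S(add(add(Z, mul(Z, SSZ)), S^4(Z))))))
  [12] S(S(S(S(add(mul(Z, SSZ), S^4(Z))))))
  [13] S(S(S(S(add(Z, S^4(Z))))))
  [14] S^8(Z)

Term B:
  start: add(add(Z, SZ), Z)
  [1] add(SZ, Z)
  [2] S(add(Z, Z))
  [3] SZ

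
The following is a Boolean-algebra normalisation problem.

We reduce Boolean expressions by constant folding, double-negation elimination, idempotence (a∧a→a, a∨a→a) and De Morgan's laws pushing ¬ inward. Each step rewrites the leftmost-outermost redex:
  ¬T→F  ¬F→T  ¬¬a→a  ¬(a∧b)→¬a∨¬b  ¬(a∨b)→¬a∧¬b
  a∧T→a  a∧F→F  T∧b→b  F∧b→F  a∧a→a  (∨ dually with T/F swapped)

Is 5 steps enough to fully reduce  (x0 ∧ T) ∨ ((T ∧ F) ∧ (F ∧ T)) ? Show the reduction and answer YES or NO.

  start: (x0 ∧ T) ∨ ((T ∧ F) ∧ (F ∧ T))
  →1  x0 ∨ ((T ∧ F) ∧ (F ∧ T))
  →2  x0 ∨ (F ∧ (F ∧ T))
  →3  x0 ∨ F
  →4  x0

Answer: YES — reaches normal form x0 in 4 ≤ 5 steps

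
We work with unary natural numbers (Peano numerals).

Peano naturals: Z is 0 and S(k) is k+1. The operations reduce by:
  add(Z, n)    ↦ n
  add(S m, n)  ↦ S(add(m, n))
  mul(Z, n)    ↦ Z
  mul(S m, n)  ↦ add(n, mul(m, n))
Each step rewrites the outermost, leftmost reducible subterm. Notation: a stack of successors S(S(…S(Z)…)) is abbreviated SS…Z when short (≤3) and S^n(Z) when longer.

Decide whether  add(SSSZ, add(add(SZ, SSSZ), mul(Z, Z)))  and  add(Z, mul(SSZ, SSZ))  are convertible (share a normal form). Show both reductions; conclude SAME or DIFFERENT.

Answer: DIFFERENT — A ⇓ S^7(Z), B ⇓ S^4(Z)

Reduction:
Term A:
  start: add(SSSZ, add(add(SZ, SSSZ), mul(Z, Z)))
  step 1: S(add(SSZ, add(add(SZ, SSSZ), mul(Z, Z))))
  step 2: S(S(add(SZ, add(add(SZ, SSSZ), mul(Z, Z)))))
  step 3: S(S(S(add(Z, add(add(SZ, SSSZ), mul(Z, Z))))))
  step 4: S(S(S(add(add(SZ, SSSZ), mul(Z, Z)))))
  step 5: S(S(S(add(S(add(Z, SSSZ)), mul(Z, Z)))))
  step 6: S(S(S(S(add(add(Z, SSSZ), mul(Z, Z))))))
  step 7: S(S(S(S(add(SSSZ, mul(Z, Z))))))
  step 8: S(S(S(S(S(add(SSZ, mul(Z, Z)))))))
  step 9: S(S(S(S(S(S(add(SZ, mul(Z, Z))))))))
  step 10: S(S(S(S(S(S(S(add(Z, mul(Z, Z)))))))))
  step 11: S(S(S(S(S(S(S(mul(Z, Z))))))))
  step 12: S^7(Z)

Term B:
  start: add(Z, mul(SSZ, SSZ))
  step 1: mul(SSZ, SSZ)
  step 2: add(SSZ, mul(SZ, SSZ))
  step 3: S(add(SZ, mul(SZ, SSZ)))
  step 4: S(S(add(Z, mul(SZ, SSZ))))
  step 5: S(S(mul(SZ, SSZ)))
  step 6: S(S(add(SSZ, mul(Z, SSZ))))
  step 7: S(S(S(add(SZ, mul(Z, SSZ)))))
  step 8: S(S(S(S(add(Z, mul(Z, SSZ))))))
  step 9: S(S(S(S(mul(Z, SSZ)))))
  step 10: S^4(Z)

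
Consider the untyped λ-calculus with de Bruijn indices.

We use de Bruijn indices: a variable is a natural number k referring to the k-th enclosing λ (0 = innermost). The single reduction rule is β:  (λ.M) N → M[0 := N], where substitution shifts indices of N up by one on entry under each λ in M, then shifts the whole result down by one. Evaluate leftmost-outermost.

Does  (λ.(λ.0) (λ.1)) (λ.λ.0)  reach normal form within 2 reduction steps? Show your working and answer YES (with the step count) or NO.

  start: (λ.(λ.0) (λ.1)) (λ.λ.0)
  step 1: (λ.0) (λ.λ.λ.0)
  step 2: λ.λ.λ.0

Answer: YES — reaches normal form λ.λ.λ.0 in 2 ≤ 2 steps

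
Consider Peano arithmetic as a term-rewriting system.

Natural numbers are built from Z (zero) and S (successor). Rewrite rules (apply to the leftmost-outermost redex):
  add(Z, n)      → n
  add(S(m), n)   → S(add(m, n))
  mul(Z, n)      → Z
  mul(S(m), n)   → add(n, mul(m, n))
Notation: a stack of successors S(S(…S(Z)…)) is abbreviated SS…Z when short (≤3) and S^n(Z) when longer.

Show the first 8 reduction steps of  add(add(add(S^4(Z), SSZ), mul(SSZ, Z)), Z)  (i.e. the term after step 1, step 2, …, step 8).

Answer: after 8 steps: S(S(add(S(add(add(SZ, SSZ), mul(SSZ, Z))), Z)))

Derivation:
  start: add(add(add(S^4(Z), SSZ), mul(SSZ, Z)), Z)
  step 1: add(add(S(add(SSSZ, SSZ)), mul(SSZ, Z)), Z)
  step 2: add(S(add(add(SSSZ, SSZ), mul(SSZ, Z))), Z)
  step 3: S(add(add(add(SSSZ, SSZ), mul(SSZ, Z)), Z))
  step 4: S(add(add(S(add(SSZ, SSZ)), mul(SSZ, Z)), Z))
  step 5: S(add(S(add(add(SSZ, SSZ), mul(SSZ, Z))), Z))
  step 6: S(S(add(add(add(SSZ, SSZ), mul(SSZ, Z)), Z)))
  step 7: S(S(add(add(S(add(SZ, SSZ)), mul(SSZ, Z)), Z)))
  step 8: S(S(add(S(add(add(SZ, SSZ), mul(SSZ, Z))), Z)))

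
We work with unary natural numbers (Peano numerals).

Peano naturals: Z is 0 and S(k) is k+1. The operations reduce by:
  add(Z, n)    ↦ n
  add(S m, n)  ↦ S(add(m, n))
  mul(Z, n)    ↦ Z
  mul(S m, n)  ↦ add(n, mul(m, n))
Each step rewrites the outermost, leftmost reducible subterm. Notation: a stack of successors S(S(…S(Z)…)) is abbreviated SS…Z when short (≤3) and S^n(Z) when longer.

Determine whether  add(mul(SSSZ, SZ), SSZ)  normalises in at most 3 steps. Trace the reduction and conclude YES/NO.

Answer: NO — after 3 steps the term is S(add(add(Z, mul(SSZ, SZ)), SSZ)), not yet normal

Working:
  start: add(mul(SSSZ, SZ), SSZ)
  [1] add(add(SZ, mul(SSZ, SZ)), SSZ)
  [2] add(S(add(Z, mul(SSZ, SZ))), SSZ)
  [3] S(add(add(Z, mul(SSZ, SZ)), SSZ))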